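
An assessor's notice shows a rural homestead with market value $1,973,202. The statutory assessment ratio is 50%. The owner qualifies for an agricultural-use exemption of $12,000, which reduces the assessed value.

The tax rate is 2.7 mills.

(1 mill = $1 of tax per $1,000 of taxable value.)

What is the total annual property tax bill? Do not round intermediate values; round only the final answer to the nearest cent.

Assessed value = $1,973,202 × 0.5 = $986,601
Taxable value = $986,601 − $12,000 = $974,601
Tax = $974,601 × 0.0027 = $2,631.4227

$2,631.42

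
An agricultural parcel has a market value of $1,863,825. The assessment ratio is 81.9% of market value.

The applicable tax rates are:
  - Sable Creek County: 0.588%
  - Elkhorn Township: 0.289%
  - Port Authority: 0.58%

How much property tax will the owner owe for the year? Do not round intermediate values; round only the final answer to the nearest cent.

Assessed value = $1,863,825 × 0.819 = $1,526,472.675
Sable Creek County: $1,526,472.675 × 0.00588 = $8,975.659329
Elkhorn Township: $1,526,472.675 × 0.00289 = $4,411.50603075
Port Authority: $1,526,472.675 × 0.0058 = $8,853.541515
Total = $8,975.659329 + $4,411.50603075 + $8,853.541515 = $22,240.70687475

$22,240.71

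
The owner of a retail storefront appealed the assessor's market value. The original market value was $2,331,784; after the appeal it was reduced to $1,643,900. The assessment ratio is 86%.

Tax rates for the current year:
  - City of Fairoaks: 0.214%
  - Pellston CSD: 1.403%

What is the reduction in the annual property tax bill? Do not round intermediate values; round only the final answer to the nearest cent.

$9,565.85

Old assessed value = $2,331,784 × 0.86 = $2,005,334.24
New assessed value = $1,643,900 × 0.86 = $1,413,754
Combined rate = 0.00214 + 0.01403 = 0.01617
Old tax = $2,005,334.24 × 0.01617 = $32,426.2546608
New tax = $1,413,754 × 0.01617 = $22,860.40218
Reduction = $32,426.2546608 − $22,860.40218 = $9,565.8524808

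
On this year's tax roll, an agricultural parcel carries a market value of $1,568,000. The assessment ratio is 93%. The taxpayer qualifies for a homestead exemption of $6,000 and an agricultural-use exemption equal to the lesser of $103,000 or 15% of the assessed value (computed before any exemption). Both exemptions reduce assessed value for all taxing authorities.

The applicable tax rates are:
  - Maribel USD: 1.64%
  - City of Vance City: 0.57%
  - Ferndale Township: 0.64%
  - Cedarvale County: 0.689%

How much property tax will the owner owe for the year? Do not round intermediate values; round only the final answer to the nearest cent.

Assessed value = $1,568,000 × 0.93 = $1,458,240
Agricultural-use exemption = min($103,000, 15% × $1,458,240) = min($103,000, $218,736) = $103,000 (dollar cap binds)
Taxable value = $1,458,240 − $6,000 − $103,000 = $1,349,240
Maribel USD: $1,349,240 × 0.0164 = $22,127.536
City of Vance City: $1,349,240 × 0.0057 = $7,690.668
Ferndale Township: $1,349,240 × 0.0064 = $8,635.136
Cedarvale County: $1,349,240 × 0.00689 = $9,296.2636
Total = $47,749.6036

$47,749.60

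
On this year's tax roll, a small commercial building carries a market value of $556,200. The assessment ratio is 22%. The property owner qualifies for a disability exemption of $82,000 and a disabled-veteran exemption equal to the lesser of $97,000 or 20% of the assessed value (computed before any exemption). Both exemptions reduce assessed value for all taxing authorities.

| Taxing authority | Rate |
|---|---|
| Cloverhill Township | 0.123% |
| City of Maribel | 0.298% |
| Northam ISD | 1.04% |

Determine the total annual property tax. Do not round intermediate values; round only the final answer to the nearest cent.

Assessed value = $556,200 × 0.22 = $122,364
Disabled-veteran exemption = min($97,000, 20% × $122,364) = min($97,000, $24,472.8) = $24,472.8 (percentage binds)
Taxable value = $122,364 − $82,000 − $24,472.8 = $15,891.2
Cloverhill Township: $15,891.2 × 0.00123 = $19.546176
City of Maribel: $15,891.2 × 0.00298 = $47.355776
Northam ISD: $15,891.2 × 0.0104 = $165.26848
Total = $232.170432

$232.17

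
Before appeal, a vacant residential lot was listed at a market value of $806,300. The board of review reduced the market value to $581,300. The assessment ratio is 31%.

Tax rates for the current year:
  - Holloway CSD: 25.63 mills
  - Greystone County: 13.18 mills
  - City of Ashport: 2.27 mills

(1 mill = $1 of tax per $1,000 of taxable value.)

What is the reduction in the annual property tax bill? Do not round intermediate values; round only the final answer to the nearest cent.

Old assessed value = $806,300 × 0.31 = $249,953
New assessed value = $581,300 × 0.31 = $180,203
Combined rate = 0.02563 + 0.01318 + 0.00227 = 0.04108
Old tax = $249,953 × 0.04108 = $10,268.06924
New tax = $180,203 × 0.04108 = $7,402.73924
Reduction = $10,268.06924 − $7,402.73924 = $2,865.33

$2,865.33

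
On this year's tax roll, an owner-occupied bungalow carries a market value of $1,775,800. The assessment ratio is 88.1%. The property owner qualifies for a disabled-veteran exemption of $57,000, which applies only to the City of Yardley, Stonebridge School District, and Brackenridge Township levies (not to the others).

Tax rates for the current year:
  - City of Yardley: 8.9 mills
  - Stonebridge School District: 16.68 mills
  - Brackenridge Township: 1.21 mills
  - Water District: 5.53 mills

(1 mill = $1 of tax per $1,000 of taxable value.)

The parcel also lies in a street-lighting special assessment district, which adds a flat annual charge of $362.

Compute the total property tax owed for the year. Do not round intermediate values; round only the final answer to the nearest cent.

$49,398.96

Assessed value = $1,775,800 × 0.881 = $1,564,479.8
City of Yardley: ($1,564,479.8 − $57,000) × 0.0089 = $1,507,479.8 × 0.0089 = $13,416.57022
Stonebridge School District: ($1,564,479.8 − $57,000) × 0.01668 = $1,507,479.8 × 0.01668 = $25,144.763064
Brackenridge Township: ($1,564,479.8 − $57,000) × 0.00121 = $1,507,479.8 × 0.00121 = $1,824.050558
Water District: $1,564,479.8 × 0.00553 = $8,651.573294
Levies subtotal = $49,036.957136
Total = $49,036.957136 + $362 = $49,398.957136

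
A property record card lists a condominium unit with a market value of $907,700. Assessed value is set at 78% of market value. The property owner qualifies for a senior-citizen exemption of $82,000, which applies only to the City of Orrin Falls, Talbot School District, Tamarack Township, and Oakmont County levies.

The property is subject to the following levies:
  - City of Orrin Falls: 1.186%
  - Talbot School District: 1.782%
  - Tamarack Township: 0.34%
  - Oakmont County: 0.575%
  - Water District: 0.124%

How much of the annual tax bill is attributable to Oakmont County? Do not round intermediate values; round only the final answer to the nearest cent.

$3,599.53

Assessed value = $907,700 × 0.78 = $708,006
Oakmont County taxable value = $708,006 − $82,000 = $626,006
Oakmont County levy = $626,006 × 0.00575 = $3,599.5345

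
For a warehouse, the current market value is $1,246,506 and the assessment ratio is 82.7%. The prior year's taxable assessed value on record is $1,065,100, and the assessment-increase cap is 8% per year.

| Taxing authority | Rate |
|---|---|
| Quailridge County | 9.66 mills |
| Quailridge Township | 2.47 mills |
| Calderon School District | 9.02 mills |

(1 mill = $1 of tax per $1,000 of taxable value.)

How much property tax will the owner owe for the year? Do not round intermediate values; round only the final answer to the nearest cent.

$21,802.70

Uncapped assessed value = $1,246,506 × 0.827 = $1,030,860.462
Cap limit = $1,065,100 × 1.08 = $1,150,308
Taxable assessed value = min($1,030,860.462, $1,150,308) = $1,030,860.462 (cap does not bind)
Quailridge County: $1,030,860.462 × 0.00966 = $9,958.11206292
Quailridge Township: $1,030,860.462 × 0.00247 = $2,546.22534114
Calderon School District: $1,030,860.462 × 0.00902 = $9,298.36136724
Total = $21,802.6987713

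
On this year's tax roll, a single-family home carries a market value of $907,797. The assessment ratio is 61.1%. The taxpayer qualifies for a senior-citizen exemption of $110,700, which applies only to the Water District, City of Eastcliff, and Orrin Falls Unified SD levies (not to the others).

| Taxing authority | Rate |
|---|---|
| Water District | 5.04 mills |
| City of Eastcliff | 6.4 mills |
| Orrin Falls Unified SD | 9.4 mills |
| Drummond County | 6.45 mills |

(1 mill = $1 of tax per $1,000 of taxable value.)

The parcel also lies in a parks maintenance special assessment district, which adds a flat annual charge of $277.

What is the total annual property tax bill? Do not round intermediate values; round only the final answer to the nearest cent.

$13,106.79

Assessed value = $907,797 × 0.611 = $554,663.967
Water District: ($554,663.967 − $110,700) × 0.00504 = $443,963.967 × 0.00504 = $2,237.57839368
City of Eastcliff: ($554,663.967 − $110,700) × 0.0064 = $443,963.967 × 0.0064 = $2,841.3693888
Orrin Falls Unified SD: ($554,663.967 − $110,700) × 0.0094 = $443,963.967 × 0.0094 = $4,173.2612898
Drummond County: $554,663.967 × 0.00645 = $3,577.58258715
Levies subtotal = $12,829.79165943
Total = $12,829.79165943 + $277 = $13,106.79165943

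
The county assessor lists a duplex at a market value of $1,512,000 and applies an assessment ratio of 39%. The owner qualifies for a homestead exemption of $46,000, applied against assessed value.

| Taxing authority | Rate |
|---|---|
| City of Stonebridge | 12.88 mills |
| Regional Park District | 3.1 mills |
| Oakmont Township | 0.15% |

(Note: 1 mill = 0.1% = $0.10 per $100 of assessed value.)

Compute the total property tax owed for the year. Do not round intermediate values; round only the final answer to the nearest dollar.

$9,504

Assessed value = $1,512,000 × 0.39 = $589,680
Taxable value = $589,680 − $46,000 = $543,680
City of Stonebridge: $543,680 × 0.01288 = $7,002.5984
Regional Park District: $543,680 × 0.0031 = $1,685.408
Oakmont Township: $543,680 × 0.0015 = $815.52
Total = $9,503.5264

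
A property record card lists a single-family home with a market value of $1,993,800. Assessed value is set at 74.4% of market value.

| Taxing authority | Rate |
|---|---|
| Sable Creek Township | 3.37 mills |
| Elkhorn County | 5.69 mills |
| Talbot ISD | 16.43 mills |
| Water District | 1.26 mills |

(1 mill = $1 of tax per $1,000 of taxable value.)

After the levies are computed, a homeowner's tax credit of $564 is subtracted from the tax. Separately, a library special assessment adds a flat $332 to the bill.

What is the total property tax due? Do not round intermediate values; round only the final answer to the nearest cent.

$39,448.61

Assessed value = $1,993,800 × 0.744 = $1,483,387.2
Sable Creek Township: $1,483,387.2 × 0.00337 = $4,999.014864
Elkhorn County: $1,483,387.2 × 0.00569 = $8,440.473168
Talbot ISD: $1,483,387.2 × 0.01643 = $24,372.051696
Water District: $1,483,387.2 × 0.00126 = $1,869.067872
Levies subtotal = $39,680.6076
After credit = $39,680.6076 − $564 = $39,116.6076
Total = $39,116.6076 + $332 = $39,448.6076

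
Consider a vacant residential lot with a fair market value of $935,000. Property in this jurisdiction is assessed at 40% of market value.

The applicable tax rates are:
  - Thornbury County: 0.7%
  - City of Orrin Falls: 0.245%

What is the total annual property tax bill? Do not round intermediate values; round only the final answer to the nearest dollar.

$3,534

Assessed value = $935,000 × 0.4 = $374,000
Thornbury County: $374,000 × 0.007 = $2,618
City of Orrin Falls: $374,000 × 0.00245 = $916.3
Total = $2,618 + $916.3 = $3,534.3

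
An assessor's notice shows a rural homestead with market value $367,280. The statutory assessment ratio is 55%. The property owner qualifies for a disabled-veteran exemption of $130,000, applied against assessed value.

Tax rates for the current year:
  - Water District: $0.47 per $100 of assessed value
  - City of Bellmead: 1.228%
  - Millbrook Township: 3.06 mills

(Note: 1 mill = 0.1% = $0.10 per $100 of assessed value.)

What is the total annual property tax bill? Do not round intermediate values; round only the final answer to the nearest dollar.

$1,443

Assessed value = $367,280 × 0.55 = $202,004
Taxable value = $202,004 − $130,000 = $72,004
Water District: $72,004 × 0.0047 = $338.4188
City of Bellmead: $72,004 × 0.01228 = $884.20912
Millbrook Township: $72,004 × 0.00306 = $220.33224
Total = $1,442.96016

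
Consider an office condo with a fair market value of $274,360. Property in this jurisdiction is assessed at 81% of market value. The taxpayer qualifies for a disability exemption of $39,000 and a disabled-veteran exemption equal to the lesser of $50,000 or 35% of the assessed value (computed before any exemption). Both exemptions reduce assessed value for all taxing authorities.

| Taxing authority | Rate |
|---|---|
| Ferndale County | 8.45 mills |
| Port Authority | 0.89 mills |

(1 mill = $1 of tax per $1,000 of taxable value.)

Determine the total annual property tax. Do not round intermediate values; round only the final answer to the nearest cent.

$1,244.38

Assessed value = $274,360 × 0.81 = $222,231.6
Disabled-veteran exemption = min($50,000, 35% × $222,231.6) = min($50,000, $77,781.06) = $50,000 (dollar cap binds)
Taxable value = $222,231.6 − $39,000 − $50,000 = $133,231.6
Ferndale County: $133,231.6 × 0.00845 = $1,125.80702
Port Authority: $133,231.6 × 0.00089 = $118.576124
Total = $1,244.383144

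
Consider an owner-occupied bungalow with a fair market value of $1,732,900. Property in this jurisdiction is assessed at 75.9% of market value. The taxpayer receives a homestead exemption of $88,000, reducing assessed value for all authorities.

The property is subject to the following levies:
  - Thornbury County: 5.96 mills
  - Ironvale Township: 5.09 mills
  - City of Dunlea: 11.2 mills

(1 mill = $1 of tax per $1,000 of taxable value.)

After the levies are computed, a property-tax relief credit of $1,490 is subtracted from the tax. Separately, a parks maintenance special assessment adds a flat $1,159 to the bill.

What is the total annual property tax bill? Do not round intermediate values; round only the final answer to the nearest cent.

Assessed value = $1,732,900 × 0.759 = $1,315,271.1
Taxable value = $1,315,271.1 − $88,000 = $1,227,271.1
Thornbury County: $1,227,271.1 × 0.00596 = $7,314.535756
Ironvale Township: $1,227,271.1 × 0.00509 = $6,246.809899
City of Dunlea: $1,227,271.1 × 0.0112 = $13,745.43632
Levies subtotal = $27,306.781975
After credit = $27,306.781975 − $1,490 = $25,816.781975
Total = $25,816.781975 + $1,159 = $26,975.781975

$26,975.78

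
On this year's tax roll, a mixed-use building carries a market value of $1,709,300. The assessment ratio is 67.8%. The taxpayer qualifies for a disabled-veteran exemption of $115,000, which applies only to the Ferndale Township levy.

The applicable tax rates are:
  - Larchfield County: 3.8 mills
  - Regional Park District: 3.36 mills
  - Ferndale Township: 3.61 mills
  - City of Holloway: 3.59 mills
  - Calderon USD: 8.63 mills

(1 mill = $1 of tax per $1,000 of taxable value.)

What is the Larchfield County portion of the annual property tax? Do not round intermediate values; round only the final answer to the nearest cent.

Assessed value = $1,709,300 × 0.678 = $1,158,905.4
Larchfield County taxable value = $1,158,905.4 (exemption does not apply)
Larchfield County levy = $1,158,905.4 × 0.0038 = $4,403.84052

$4,403.84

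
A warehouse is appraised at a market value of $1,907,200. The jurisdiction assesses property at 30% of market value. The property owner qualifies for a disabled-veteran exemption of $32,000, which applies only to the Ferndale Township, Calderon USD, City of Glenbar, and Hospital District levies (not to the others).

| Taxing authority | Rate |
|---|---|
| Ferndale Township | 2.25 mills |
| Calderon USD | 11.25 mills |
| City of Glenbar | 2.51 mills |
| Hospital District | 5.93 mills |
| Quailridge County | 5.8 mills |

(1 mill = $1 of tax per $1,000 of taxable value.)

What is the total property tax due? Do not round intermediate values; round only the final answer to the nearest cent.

Assessed value = $1,907,200 × 0.3 = $572,160
Ferndale Township: ($572,160 − $32,000) × 0.00225 = $540,160 × 0.00225 = $1,215.36
Calderon USD: ($572,160 − $32,000) × 0.01125 = $540,160 × 0.01125 = $6,076.8
City of Glenbar: ($572,160 − $32,000) × 0.00251 = $540,160 × 0.00251 = $1,355.8016
Hospital District: ($572,160 − $32,000) × 0.00593 = $540,160 × 0.00593 = $3,203.1488
Quailridge County: $572,160 × 0.0058 = $3,318.528
Total = $15,169.6384

$15,169.64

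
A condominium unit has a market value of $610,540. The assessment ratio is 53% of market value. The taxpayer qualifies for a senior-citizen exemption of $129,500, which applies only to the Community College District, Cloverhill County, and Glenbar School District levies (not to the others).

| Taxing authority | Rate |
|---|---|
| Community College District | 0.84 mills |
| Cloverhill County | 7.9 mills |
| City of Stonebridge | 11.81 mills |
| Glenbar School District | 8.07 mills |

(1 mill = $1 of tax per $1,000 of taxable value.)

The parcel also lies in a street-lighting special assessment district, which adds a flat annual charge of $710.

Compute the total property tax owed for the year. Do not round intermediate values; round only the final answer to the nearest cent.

Assessed value = $610,540 × 0.53 = $323,586.2
Community College District: ($323,586.2 − $129,500) × 0.00084 = $194,086.2 × 0.00084 = $163.032408
Cloverhill County: ($323,586.2 − $129,500) × 0.0079 = $194,086.2 × 0.0079 = $1,533.28098
City of Stonebridge: $323,586.2 × 0.01181 = $3,821.553022
Glenbar School District: ($323,586.2 − $129,500) × 0.00807 = $194,086.2 × 0.00807 = $1,566.275634
Levies subtotal = $7,084.142044
Total = $7,084.142044 + $710 = $7,794.142044

$7,794.14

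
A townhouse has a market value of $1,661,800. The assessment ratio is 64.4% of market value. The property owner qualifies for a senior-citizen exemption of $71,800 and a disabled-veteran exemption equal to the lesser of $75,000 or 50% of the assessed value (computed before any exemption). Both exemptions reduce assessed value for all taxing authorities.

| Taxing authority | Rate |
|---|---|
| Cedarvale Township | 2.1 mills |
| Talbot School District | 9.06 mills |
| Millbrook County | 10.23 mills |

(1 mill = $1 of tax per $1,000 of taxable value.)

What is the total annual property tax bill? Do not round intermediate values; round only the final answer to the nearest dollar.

$19,752

Assessed value = $1,661,800 × 0.644 = $1,070,199.2
Disabled-veteran exemption = min($75,000, 50% × $1,070,199.2) = min($75,000, $535,099.6) = $75,000 (dollar cap binds)
Taxable value = $1,070,199.2 − $71,800 − $75,000 = $923,399.2
Cedarvale Township: $923,399.2 × 0.0021 = $1,939.13832
Talbot School District: $923,399.2 × 0.00906 = $8,365.996752
Millbrook County: $923,399.2 × 0.01023 = $9,446.373816
Total = $19,751.508888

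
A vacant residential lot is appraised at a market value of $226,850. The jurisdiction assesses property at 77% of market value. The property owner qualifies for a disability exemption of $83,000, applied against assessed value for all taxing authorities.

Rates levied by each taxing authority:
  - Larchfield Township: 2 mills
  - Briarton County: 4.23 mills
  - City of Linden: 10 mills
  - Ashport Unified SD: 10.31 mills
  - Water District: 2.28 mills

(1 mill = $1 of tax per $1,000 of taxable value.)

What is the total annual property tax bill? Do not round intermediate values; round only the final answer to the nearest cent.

$2,642.06

Assessed value = $226,850 × 0.77 = $174,674.5
Taxable value = $174,674.5 − $83,000 = $91,674.5
Larchfield Township: $91,674.5 × 0.002 = $183.349
Briarton County: $91,674.5 × 0.00423 = $387.783135
City of Linden: $91,674.5 × 0.01 = $916.745
Ashport Unified SD: $91,674.5 × 0.01031 = $945.164095
Water District: $91,674.5 × 0.00228 = $209.01786
Total = $183.349 + $387.783135 + $916.745 + $945.164095 + $209.01786 = $2,642.05909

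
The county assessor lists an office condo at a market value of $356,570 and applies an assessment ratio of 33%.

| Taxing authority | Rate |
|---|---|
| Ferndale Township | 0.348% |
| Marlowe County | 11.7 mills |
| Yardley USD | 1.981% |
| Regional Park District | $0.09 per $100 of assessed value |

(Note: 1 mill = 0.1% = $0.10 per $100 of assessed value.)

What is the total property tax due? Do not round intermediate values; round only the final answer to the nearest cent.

$4,223.11

Assessed value = $356,570 × 0.33 = $117,668.1
Ferndale Township: $117,668.1 × 0.00348 = $409.484988
Marlowe County: $117,668.1 × 0.0117 = $1,376.71677
Yardley USD: $117,668.1 × 0.01981 = $2,331.005061
Regional Park District: $117,668.1 × 0.0009 = $105.90129
Total = $4,223.108109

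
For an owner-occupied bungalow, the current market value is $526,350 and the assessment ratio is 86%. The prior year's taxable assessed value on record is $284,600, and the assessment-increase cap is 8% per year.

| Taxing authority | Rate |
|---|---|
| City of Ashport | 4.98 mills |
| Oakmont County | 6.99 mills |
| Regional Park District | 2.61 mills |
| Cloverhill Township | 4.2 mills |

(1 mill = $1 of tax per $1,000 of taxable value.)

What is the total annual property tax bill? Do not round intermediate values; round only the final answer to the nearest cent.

$5,772.37

Uncapped assessed value = $526,350 × 0.86 = $452,661
Cap limit = $284,600 × 1.08 = $307,368
Taxable assessed value = min($452,661, $307,368) = $307,368 (cap binds)
City of Ashport: $307,368 × 0.00498 = $1,530.69264
Oakmont County: $307,368 × 0.00699 = $2,148.50232
Regional Park District: $307,368 × 0.00261 = $802.23048
Cloverhill Township: $307,368 × 0.0042 = $1,290.9456
Total = $5,772.37104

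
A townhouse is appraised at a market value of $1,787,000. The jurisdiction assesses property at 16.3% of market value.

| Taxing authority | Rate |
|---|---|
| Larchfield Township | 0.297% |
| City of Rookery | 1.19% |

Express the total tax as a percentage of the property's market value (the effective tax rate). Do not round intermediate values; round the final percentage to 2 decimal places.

0.24%

Assessed value = $1,787,000 × 0.163 = $291,281
Larchfield Township: $291,281 × 0.00297 = $865.10457
City of Rookery: $291,281 × 0.0119 = $3,466.2439
Total tax = $4,331.34847
Effective rate = $4,331.34847 ÷ $1,787,000 = 0.24% of market value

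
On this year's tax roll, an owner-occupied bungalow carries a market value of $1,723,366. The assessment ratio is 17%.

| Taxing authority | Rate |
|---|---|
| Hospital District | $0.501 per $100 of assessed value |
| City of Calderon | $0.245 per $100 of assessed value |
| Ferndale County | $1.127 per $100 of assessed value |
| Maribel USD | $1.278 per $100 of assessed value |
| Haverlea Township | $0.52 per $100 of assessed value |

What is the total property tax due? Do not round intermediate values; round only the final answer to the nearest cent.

Assessed value = $1,723,366 × 0.17 = $292,972.22
Hospital District: $292,972.22 × 0.00501 = $1,467.7908222
City of Calderon: $292,972.22 × 0.00245 = $717.781939
Ferndale County: $292,972.22 × 0.01127 = $3,301.7969194
Maribel USD: $292,972.22 × 0.01278 = $3,744.1849716
Haverlea Township: $292,972.22 × 0.0052 = $1,523.455544
Total = $1,467.7908222 + $717.781939 + $3,301.7969194 + $3,744.1849716 + $1,523.455544 = $10,755.0101962

$10,755.01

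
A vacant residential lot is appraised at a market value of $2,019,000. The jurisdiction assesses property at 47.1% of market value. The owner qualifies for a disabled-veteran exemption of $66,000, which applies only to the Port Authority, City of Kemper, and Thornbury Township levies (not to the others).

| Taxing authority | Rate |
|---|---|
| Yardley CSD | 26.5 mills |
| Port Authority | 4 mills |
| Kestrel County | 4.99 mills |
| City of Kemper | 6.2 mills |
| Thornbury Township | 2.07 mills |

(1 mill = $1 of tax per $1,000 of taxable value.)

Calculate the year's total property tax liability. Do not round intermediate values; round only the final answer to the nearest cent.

Assessed value = $2,019,000 × 0.471 = $950,949
Yardley CSD: $950,949 × 0.0265 = $25,200.1485
Port Authority: ($950,949 − $66,000) × 0.004 = $884,949 × 0.004 = $3,539.796
Kestrel County: $950,949 × 0.00499 = $4,745.23551
City of Kemper: ($950,949 − $66,000) × 0.0062 = $884,949 × 0.0062 = $5,486.6838
Thornbury Township: ($950,949 − $66,000) × 0.00207 = $884,949 × 0.00207 = $1,831.84443
Total = $40,803.70824

$40,803.71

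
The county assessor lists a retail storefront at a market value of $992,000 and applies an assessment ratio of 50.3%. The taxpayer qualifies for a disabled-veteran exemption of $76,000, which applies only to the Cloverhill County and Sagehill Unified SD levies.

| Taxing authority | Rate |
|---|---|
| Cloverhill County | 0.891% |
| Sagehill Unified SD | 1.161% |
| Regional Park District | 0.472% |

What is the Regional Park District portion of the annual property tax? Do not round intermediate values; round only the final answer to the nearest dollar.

Assessed value = $992,000 × 0.503 = $498,976
Regional Park District taxable value = $498,976 (exemption does not apply)
Regional Park District levy = $498,976 × 0.00472 = $2,355.16672

$2,355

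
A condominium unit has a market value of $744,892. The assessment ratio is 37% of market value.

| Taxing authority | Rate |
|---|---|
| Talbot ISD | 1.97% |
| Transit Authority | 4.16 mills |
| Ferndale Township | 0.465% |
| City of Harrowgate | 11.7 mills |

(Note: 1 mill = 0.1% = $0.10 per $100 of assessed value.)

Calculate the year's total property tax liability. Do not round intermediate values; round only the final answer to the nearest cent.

$11,082.28

Assessed value = $744,892 × 0.37 = $275,610.04
Talbot ISD: $275,610.04 × 0.0197 = $5,429.517788
Transit Authority: $275,610.04 × 0.00416 = $1,146.5377664
Ferndale Township: $275,610.04 × 0.00465 = $1,281.586686
City of Harrowgate: $275,610.04 × 0.0117 = $3,224.637468
Total = $11,082.2797084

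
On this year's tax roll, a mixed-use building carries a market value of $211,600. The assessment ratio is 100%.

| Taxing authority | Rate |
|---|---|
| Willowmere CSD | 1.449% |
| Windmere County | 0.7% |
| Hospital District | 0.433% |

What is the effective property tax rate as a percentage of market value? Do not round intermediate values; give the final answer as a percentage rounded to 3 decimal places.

2.582%

Assessed value = $211,600 × 1 = $211,600
Willowmere CSD: $211,600 × 0.01449 = $3,066.084
Windmere County: $211,600 × 0.007 = $1,481.2
Hospital District: $211,600 × 0.00433 = $916.228
Total tax = $5,463.512
Effective rate = $5,463.512 ÷ $211,600 = 2.582% of market value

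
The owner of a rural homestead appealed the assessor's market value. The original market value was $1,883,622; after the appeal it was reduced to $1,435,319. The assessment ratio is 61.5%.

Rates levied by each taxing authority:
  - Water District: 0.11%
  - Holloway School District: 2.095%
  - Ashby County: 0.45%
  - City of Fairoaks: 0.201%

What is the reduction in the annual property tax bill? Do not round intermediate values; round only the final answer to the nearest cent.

Old assessed value = $1,883,622 × 0.615 = $1,158,427.53
New assessed value = $1,435,319 × 0.615 = $882,721.185
Combined rate = 0.0011 + 0.02095 + 0.0045 + 0.00201 = 0.02856
Old tax = $1,158,427.53 × 0.02856 = $33,084.6902568
New tax = $882,721.185 × 0.02856 = $25,210.5170436
Reduction = $33,084.6902568 − $25,210.5170436 = $7,874.1732132

$7,874.17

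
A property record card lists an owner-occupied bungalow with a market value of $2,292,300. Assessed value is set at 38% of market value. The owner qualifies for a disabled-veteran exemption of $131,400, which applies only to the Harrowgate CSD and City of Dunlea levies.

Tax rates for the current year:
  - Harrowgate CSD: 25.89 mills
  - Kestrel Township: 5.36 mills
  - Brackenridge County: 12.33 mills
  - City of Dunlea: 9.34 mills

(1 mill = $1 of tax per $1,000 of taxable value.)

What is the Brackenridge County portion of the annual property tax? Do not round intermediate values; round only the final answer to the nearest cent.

$10,740.34

Assessed value = $2,292,300 × 0.38 = $871,074
Brackenridge County taxable value = $871,074 (exemption does not apply)
Brackenridge County levy = $871,074 × 0.01233 = $10,740.34242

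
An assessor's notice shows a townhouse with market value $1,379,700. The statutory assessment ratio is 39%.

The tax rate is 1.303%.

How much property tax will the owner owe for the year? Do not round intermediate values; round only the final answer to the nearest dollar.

$7,011

Assessed value = $1,379,700 × 0.39 = $538,083
Tax = $538,083 × 0.01303 = $7,011.22149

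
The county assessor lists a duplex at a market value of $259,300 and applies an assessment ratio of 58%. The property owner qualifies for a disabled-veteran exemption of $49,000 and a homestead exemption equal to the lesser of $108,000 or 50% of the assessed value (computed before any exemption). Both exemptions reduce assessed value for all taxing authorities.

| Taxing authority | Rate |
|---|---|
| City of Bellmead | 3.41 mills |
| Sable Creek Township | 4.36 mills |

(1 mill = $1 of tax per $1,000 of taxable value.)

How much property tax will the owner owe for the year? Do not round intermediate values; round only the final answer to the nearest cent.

Assessed value = $259,300 × 0.58 = $150,394
Homestead exemption = min($108,000, 50% × $150,394) = min($108,000, $75,197) = $75,197 (percentage binds)
Taxable value = $150,394 − $49,000 − $75,197 = $26,197
City of Bellmead: $26,197 × 0.00341 = $89.33177
Sable Creek Township: $26,197 × 0.00436 = $114.21892
Total = $203.55069

$203.55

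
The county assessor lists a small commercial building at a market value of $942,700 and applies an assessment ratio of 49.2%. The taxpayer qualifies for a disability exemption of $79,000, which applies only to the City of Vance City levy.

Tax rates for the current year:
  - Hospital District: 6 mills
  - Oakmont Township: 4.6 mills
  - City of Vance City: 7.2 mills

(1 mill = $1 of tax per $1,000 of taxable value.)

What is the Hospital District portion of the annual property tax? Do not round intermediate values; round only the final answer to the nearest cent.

$2,782.85

Assessed value = $942,700 × 0.492 = $463,808.4
Hospital District taxable value = $463,808.4 (exemption does not apply)
Hospital District levy = $463,808.4 × 0.006 = $2,782.8504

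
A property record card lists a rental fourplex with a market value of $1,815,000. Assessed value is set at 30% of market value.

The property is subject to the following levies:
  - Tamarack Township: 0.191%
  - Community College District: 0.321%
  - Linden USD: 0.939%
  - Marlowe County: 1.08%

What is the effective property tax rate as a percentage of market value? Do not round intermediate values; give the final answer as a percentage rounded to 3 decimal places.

Assessed value = $1,815,000 × 0.3 = $544,500
Tamarack Township: $544,500 × 0.00191 = $1,039.995
Community College District: $544,500 × 0.00321 = $1,747.845
Linden USD: $544,500 × 0.00939 = $5,112.855
Marlowe County: $544,500 × 0.0108 = $5,880.6
Total tax = $13,781.295
Effective rate = $13,781.295 ÷ $1,815,000 = 0.759% of market value

0.759%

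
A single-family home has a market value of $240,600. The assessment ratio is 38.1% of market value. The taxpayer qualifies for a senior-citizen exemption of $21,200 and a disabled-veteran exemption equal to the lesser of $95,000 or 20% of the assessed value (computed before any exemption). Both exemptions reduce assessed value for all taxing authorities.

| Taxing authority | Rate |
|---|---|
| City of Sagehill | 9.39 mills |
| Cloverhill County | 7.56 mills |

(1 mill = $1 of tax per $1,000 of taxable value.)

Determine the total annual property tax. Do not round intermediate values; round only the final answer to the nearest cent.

Assessed value = $240,600 × 0.381 = $91,668.6
Disabled-veteran exemption = min($95,000, 20% × $91,668.6) = min($95,000, $18,333.72) = $18,333.72 (percentage binds)
Taxable value = $91,668.6 − $21,200 − $18,333.72 = $52,134.88
City of Sagehill: $52,134.88 × 0.00939 = $489.5465232
Cloverhill County: $52,134.88 × 0.00756 = $394.1396928
Total = $883.686216

$883.69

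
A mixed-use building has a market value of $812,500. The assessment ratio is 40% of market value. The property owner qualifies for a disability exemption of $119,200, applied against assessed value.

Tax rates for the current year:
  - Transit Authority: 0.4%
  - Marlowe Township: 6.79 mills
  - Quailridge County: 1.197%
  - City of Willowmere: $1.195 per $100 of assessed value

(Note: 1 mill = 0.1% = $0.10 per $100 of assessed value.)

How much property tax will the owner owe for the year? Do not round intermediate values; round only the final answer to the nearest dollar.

Assessed value = $812,500 × 0.4 = $325,000
Taxable value = $325,000 − $119,200 = $205,800
Transit Authority: $205,800 × 0.004 = $823.2
Marlowe Township: $205,800 × 0.00679 = $1,397.382
Quailridge County: $205,800 × 0.01197 = $2,463.426
City of Willowmere: $205,800 × 0.01195 = $2,459.31
Total = $7,143.318

$7,143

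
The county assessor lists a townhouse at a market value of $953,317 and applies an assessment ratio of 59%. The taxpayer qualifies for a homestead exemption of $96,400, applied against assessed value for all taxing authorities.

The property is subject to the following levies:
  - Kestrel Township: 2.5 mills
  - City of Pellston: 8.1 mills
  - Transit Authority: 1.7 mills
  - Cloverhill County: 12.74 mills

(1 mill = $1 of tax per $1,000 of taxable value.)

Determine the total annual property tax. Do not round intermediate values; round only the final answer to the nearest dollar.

$11,670

Assessed value = $953,317 × 0.59 = $562,457.03
Taxable value = $562,457.03 − $96,400 = $466,057.03
Kestrel Township: $466,057.03 × 0.0025 = $1,165.142575
City of Pellston: $466,057.03 × 0.0081 = $3,775.061943
Transit Authority: $466,057.03 × 0.0017 = $792.296951
Cloverhill County: $466,057.03 × 0.01274 = $5,937.5665622
Total = $1,165.142575 + $3,775.061943 + $792.296951 + $5,937.5665622 = $11,670.0680312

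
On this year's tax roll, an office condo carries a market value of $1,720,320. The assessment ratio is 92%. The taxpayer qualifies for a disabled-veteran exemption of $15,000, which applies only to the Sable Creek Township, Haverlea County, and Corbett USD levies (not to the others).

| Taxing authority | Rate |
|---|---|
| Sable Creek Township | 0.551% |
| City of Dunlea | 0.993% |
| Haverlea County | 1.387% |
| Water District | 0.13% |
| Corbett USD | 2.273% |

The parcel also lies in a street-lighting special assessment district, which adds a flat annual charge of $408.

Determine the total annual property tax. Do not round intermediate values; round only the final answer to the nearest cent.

$84,197.27

Assessed value = $1,720,320 × 0.92 = $1,582,694.4
Sable Creek Township: ($1,582,694.4 − $15,000) × 0.00551 = $1,567,694.4 × 0.00551 = $8,637.996144
City of Dunlea: $1,582,694.4 × 0.00993 = $15,716.155392
Haverlea County: ($1,582,694.4 − $15,000) × 0.01387 = $1,567,694.4 × 0.01387 = $21,743.921328
Water District: $1,582,694.4 × 0.0013 = $2,057.50272
Corbett USD: ($1,582,694.4 − $15,000) × 0.02273 = $1,567,694.4 × 0.02273 = $35,633.693712
Levies subtotal = $83,789.269296
Total = $83,789.269296 + $408 = $84,197.269296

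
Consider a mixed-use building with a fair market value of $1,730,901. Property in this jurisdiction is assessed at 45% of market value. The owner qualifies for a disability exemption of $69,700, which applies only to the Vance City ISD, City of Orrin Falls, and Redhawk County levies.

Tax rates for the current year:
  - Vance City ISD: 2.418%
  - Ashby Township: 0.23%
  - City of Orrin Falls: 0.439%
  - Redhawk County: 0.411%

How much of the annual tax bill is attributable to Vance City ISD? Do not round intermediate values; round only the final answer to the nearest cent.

Assessed value = $1,730,901 × 0.45 = $778,905.45
Vance City ISD taxable value = $778,905.45 − $69,700 = $709,205.45
Vance City ISD levy = $709,205.45 × 0.02418 = $17,148.587781

$17,148.59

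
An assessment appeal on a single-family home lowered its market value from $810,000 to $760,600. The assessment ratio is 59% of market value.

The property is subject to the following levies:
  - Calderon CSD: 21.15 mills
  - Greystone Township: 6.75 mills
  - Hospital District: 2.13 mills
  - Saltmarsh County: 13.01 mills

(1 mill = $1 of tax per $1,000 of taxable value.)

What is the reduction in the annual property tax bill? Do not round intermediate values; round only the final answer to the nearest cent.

Old assessed value = $810,000 × 0.59 = $477,900
New assessed value = $760,600 × 0.59 = $448,754
Combined rate = 0.02115 + 0.00675 + 0.00213 + 0.01301 = 0.04304
Old tax = $477,900 × 0.04304 = $20,568.816
New tax = $448,754 × 0.04304 = $19,314.37216
Reduction = $20,568.816 − $19,314.37216 = $1,254.44384

$1,254.44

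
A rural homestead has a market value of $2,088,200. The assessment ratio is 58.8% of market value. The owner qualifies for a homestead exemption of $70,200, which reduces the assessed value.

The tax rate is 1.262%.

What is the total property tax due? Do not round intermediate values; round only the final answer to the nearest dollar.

$14,610

Assessed value = $2,088,200 × 0.588 = $1,227,861.6
Taxable value = $1,227,861.6 − $70,200 = $1,157,661.6
Tax = $1,157,661.6 × 0.01262 = $14,609.689392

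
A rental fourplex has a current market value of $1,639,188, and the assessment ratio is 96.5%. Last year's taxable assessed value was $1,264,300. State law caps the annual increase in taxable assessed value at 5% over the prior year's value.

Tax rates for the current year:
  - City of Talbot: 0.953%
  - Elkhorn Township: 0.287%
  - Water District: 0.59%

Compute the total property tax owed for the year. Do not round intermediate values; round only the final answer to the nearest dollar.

$24,294

Uncapped assessed value = $1,639,188 × 0.965 = $1,581,816.42
Cap limit = $1,264,300 × 1.05 = $1,327,515
Taxable assessed value = min($1,581,816.42, $1,327,515) = $1,327,515 (cap binds)
City of Talbot: $1,327,515 × 0.00953 = $12,651.21795
Elkhorn Township: $1,327,515 × 0.00287 = $3,809.96805
Water District: $1,327,515 × 0.0059 = $7,832.3385
Total = $24,293.5245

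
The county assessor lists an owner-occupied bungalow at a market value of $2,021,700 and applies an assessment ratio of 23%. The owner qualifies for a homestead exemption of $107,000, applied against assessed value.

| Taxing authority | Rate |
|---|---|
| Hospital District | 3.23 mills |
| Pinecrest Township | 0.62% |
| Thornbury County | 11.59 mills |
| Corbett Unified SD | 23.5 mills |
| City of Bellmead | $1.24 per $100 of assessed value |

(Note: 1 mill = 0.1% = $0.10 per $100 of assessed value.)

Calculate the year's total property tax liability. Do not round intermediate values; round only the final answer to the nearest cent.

$20,376.85

Assessed value = $2,021,700 × 0.23 = $464,991
Taxable value = $464,991 − $107,000 = $357,991
Hospital District: $357,991 × 0.00323 = $1,156.31093
Pinecrest Township: $357,991 × 0.0062 = $2,219.5442
Thornbury County: $357,991 × 0.01159 = $4,149.11569
Corbett Unified SD: $357,991 × 0.0235 = $8,412.7885
City of Bellmead: $357,991 × 0.0124 = $4,439.0884
Total = $20,376.84772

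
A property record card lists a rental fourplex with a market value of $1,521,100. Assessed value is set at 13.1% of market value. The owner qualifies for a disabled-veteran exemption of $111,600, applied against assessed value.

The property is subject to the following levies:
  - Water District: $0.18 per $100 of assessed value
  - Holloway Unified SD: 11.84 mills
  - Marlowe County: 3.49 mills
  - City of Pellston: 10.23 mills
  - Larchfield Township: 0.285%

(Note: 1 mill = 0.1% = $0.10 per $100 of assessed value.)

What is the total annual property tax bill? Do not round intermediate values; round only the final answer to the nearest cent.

$2,648.33

Assessed value = $1,521,100 × 0.131 = $199,264.1
Taxable value = $199,264.1 − $111,600 = $87,664.1
Water District: $87,664.1 × 0.0018 = $157.79538
Holloway Unified SD: $87,664.1 × 0.01184 = $1,037.942944
Marlowe County: $87,664.1 × 0.00349 = $305.947709
City of Pellston: $87,664.1 × 0.01023 = $896.803743
Larchfield Township: $87,664.1 × 0.00285 = $249.842685
Total = $2,648.332461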